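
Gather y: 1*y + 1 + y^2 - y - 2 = y^2 - 1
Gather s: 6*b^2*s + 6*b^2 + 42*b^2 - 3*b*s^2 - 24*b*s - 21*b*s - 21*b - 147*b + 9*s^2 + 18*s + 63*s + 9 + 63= 48*b^2 - 168*b + s^2*(9 - 3*b) + s*(6*b^2 - 45*b + 81) + 72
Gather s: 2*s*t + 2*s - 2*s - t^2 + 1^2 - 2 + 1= 2*s*t - t^2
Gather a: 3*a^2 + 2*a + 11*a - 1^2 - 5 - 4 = 3*a^2 + 13*a - 10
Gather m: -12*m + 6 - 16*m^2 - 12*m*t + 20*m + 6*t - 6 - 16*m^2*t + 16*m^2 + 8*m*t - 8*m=-16*m^2*t - 4*m*t + 6*t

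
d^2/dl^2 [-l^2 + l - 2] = -2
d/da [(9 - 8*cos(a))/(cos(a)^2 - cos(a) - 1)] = (-8*cos(a)^2 + 18*cos(a) - 17)*sin(a)/(sin(a)^2 + cos(a))^2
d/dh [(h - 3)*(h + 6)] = 2*h + 3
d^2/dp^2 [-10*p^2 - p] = -20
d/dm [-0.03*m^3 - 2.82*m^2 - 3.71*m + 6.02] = -0.09*m^2 - 5.64*m - 3.71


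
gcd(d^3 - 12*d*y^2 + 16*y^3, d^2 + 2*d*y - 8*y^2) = -d^2 - 2*d*y + 8*y^2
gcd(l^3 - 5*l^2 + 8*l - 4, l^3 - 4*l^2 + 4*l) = l^2 - 4*l + 4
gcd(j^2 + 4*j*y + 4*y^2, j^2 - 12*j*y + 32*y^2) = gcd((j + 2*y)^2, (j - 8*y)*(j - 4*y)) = 1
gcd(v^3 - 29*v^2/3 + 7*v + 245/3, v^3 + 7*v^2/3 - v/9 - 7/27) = v + 7/3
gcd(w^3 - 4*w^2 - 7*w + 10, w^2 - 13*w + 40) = w - 5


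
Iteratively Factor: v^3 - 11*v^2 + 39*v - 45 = (v - 5)*(v^2 - 6*v + 9) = (v - 5)*(v - 3)*(v - 3)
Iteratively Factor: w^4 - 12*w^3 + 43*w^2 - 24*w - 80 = (w - 4)*(w^3 - 8*w^2 + 11*w + 20) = (w - 4)^2*(w^2 - 4*w - 5) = (w - 4)^2*(w + 1)*(w - 5)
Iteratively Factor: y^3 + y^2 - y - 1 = (y + 1)*(y^2 - 1) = (y + 1)^2*(y - 1)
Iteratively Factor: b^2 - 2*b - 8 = (b + 2)*(b - 4)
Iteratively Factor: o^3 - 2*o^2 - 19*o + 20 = (o + 4)*(o^2 - 6*o + 5) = (o - 1)*(o + 4)*(o - 5)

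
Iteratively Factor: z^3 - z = (z - 1)*(z^2 + z) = (z - 1)*(z + 1)*(z)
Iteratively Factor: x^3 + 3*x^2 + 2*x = (x)*(x^2 + 3*x + 2) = x*(x + 1)*(x + 2)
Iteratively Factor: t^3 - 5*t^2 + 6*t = (t - 2)*(t^2 - 3*t) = t*(t - 2)*(t - 3)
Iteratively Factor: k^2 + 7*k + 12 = (k + 3)*(k + 4)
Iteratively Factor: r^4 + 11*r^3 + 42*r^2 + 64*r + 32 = (r + 4)*(r^3 + 7*r^2 + 14*r + 8) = (r + 2)*(r + 4)*(r^2 + 5*r + 4) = (r + 1)*(r + 2)*(r + 4)*(r + 4)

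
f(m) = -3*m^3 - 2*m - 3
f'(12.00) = -1298.00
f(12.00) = -5211.00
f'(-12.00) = -1298.00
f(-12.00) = 5205.00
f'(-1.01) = -11.18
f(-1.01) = 2.11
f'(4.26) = -165.33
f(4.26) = -243.45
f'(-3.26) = -97.65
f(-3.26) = 107.46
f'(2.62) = -63.78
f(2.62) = -62.19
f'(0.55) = -4.72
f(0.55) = -4.60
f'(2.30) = -49.61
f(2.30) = -44.10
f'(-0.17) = -2.26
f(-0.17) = -2.65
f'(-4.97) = -224.31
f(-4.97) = 375.23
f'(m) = -9*m^2 - 2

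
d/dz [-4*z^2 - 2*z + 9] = -8*z - 2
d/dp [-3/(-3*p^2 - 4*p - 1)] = 6*(-3*p - 2)/(3*p^2 + 4*p + 1)^2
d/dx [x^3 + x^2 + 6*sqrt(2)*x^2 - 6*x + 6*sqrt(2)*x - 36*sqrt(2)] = 3*x^2 + 2*x + 12*sqrt(2)*x - 6 + 6*sqrt(2)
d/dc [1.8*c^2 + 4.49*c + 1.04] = 3.6*c + 4.49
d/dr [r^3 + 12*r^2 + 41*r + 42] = 3*r^2 + 24*r + 41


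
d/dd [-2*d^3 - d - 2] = -6*d^2 - 1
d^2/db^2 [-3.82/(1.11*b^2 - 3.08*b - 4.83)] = (-9.413244*b^2 + 26.119632*b + 3.82*(2.22*b - 3.08)*(4.44*b - 6.16) + 40.960332)/(-1.11*b^2 + 3.08*b + 4.83)^3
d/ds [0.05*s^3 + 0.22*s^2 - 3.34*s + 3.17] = 0.15*s^2 + 0.44*s - 3.34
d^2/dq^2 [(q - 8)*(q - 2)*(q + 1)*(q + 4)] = 12*q^2 - 30*q - 60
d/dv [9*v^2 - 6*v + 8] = 18*v - 6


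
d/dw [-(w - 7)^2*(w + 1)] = (5 - 3*w)*(w - 7)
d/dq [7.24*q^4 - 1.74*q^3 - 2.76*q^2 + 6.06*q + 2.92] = 28.96*q^3 - 5.22*q^2 - 5.52*q + 6.06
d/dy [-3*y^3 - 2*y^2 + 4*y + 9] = -9*y^2 - 4*y + 4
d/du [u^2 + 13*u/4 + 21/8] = 2*u + 13/4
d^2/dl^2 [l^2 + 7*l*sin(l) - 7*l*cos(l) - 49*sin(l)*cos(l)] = 7*sqrt(2)*l*cos(l + pi/4) + 98*sin(2*l) + 14*sqrt(2)*sin(l + pi/4) + 2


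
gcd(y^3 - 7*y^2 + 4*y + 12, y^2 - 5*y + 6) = y - 2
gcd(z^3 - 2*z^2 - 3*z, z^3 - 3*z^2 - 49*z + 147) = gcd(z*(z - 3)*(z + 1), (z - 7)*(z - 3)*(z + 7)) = z - 3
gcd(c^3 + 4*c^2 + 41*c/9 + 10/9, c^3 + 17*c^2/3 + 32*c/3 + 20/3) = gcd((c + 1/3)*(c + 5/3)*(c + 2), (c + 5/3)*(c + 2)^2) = c^2 + 11*c/3 + 10/3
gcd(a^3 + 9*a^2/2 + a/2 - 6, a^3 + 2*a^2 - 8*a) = a + 4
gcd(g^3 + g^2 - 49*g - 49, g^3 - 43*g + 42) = g + 7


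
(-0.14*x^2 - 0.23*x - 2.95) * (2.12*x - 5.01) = -0.2968*x^3 + 0.2138*x^2 - 5.1017*x + 14.7795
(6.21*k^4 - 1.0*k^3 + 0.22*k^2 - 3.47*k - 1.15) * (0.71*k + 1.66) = 4.4091*k^5 + 9.5986*k^4 - 1.5038*k^3 - 2.0985*k^2 - 6.5767*k - 1.909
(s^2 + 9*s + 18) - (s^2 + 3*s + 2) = 6*s + 16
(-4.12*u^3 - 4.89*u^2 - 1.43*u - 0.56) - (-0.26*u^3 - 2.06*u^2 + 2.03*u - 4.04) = -3.86*u^3 - 2.83*u^2 - 3.46*u + 3.48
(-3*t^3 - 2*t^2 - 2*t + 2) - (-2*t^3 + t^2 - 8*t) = -t^3 - 3*t^2 + 6*t + 2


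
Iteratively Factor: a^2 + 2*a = (a + 2)*(a)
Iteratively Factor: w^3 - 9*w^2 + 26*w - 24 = (w - 3)*(w^2 - 6*w + 8) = (w - 4)*(w - 3)*(w - 2)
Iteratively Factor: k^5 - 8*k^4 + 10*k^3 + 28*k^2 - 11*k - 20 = (k + 1)*(k^4 - 9*k^3 + 19*k^2 + 9*k - 20) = (k + 1)^2*(k^3 - 10*k^2 + 29*k - 20) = (k - 1)*(k + 1)^2*(k^2 - 9*k + 20) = (k - 5)*(k - 1)*(k + 1)^2*(k - 4)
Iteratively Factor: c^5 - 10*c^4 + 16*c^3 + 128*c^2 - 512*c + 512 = (c + 4)*(c^4 - 14*c^3 + 72*c^2 - 160*c + 128) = (c - 4)*(c + 4)*(c^3 - 10*c^2 + 32*c - 32) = (c - 4)^2*(c + 4)*(c^2 - 6*c + 8) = (c - 4)^2*(c - 2)*(c + 4)*(c - 4)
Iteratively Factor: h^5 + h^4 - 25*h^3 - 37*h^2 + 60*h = (h)*(h^4 + h^3 - 25*h^2 - 37*h + 60) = h*(h - 1)*(h^3 + 2*h^2 - 23*h - 60) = h*(h - 5)*(h - 1)*(h^2 + 7*h + 12) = h*(h - 5)*(h - 1)*(h + 4)*(h + 3)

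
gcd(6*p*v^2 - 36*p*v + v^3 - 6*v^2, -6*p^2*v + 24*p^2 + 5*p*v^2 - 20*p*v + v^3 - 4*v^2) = 6*p + v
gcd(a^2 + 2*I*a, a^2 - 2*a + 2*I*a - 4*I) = a + 2*I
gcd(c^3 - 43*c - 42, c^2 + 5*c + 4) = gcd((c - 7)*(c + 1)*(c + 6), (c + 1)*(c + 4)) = c + 1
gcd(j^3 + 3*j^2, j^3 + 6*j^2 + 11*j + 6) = j + 3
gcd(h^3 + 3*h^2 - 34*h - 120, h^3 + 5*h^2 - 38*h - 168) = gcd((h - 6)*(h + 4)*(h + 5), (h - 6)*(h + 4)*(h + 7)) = h^2 - 2*h - 24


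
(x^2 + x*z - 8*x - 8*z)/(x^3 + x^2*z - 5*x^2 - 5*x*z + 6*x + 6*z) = (x - 8)/(x^2 - 5*x + 6)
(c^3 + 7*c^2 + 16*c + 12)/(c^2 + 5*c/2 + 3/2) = 2*(c^3 + 7*c^2 + 16*c + 12)/(2*c^2 + 5*c + 3)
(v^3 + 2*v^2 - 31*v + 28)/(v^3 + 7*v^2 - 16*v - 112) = (v - 1)/(v + 4)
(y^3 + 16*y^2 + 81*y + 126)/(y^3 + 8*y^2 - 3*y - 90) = (y^2 + 10*y + 21)/(y^2 + 2*y - 15)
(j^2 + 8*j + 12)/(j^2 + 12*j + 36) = (j + 2)/(j + 6)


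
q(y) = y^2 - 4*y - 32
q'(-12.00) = -28.00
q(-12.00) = 160.00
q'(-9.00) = -22.00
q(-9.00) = 85.00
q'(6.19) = 8.38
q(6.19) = -18.44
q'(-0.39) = -4.78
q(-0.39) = -30.29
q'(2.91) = 1.82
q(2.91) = -35.17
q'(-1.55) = -7.10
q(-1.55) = -23.40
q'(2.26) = 0.52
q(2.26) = -35.93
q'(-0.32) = -4.64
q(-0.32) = -30.62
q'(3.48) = 2.96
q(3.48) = -33.81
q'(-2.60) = -9.20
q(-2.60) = -14.84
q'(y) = 2*y - 4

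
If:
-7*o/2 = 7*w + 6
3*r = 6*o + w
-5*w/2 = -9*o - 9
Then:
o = -312/287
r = -654/287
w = -90/287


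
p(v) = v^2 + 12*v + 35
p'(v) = 2*v + 12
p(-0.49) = 29.36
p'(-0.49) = 11.02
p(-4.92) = 0.17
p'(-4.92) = 2.16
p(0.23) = 37.81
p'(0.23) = 12.46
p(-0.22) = 32.41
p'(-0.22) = 11.56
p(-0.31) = 31.38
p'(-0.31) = 11.38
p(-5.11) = -0.21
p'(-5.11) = 1.78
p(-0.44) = 29.91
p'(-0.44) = 11.12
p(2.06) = 63.96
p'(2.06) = 16.12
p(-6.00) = -1.00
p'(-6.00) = 0.00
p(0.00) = 35.00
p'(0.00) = 12.00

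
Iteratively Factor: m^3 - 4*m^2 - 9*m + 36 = (m - 4)*(m^2 - 9) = (m - 4)*(m + 3)*(m - 3)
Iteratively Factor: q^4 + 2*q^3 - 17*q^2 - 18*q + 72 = (q + 3)*(q^3 - q^2 - 14*q + 24) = (q - 3)*(q + 3)*(q^2 + 2*q - 8) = (q - 3)*(q + 3)*(q + 4)*(q - 2)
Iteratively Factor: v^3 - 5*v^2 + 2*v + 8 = (v + 1)*(v^2 - 6*v + 8) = (v - 2)*(v + 1)*(v - 4)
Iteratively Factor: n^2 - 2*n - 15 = (n - 5)*(n + 3)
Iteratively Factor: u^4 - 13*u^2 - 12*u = (u + 1)*(u^3 - u^2 - 12*u) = (u - 4)*(u + 1)*(u^2 + 3*u) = u*(u - 4)*(u + 1)*(u + 3)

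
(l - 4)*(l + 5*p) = l^2 + 5*l*p - 4*l - 20*p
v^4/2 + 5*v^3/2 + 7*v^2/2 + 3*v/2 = v*(v/2 + 1/2)*(v + 1)*(v + 3)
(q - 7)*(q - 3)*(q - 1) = q^3 - 11*q^2 + 31*q - 21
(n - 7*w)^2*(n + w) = n^3 - 13*n^2*w + 35*n*w^2 + 49*w^3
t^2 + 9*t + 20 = (t + 4)*(t + 5)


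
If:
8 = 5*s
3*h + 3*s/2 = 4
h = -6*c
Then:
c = -4/45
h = 8/15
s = 8/5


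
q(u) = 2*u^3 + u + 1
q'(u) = 6*u^2 + 1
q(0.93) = 3.54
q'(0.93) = 6.19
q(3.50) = 90.25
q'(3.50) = 74.50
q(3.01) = 58.55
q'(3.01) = 55.36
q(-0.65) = -0.20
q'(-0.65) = 3.54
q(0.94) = 3.60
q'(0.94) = 6.30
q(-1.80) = -12.46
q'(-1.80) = 20.44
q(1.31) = 6.81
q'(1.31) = 11.30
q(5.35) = 312.61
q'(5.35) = 172.74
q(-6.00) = -437.00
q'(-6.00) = 217.00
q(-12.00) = -3467.00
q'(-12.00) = 865.00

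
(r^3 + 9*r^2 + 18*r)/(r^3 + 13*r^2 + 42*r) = (r + 3)/(r + 7)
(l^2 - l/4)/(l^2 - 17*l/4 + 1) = l/(l - 4)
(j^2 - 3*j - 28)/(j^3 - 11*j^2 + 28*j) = (j + 4)/(j*(j - 4))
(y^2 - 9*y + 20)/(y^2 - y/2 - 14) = 2*(y - 5)/(2*y + 7)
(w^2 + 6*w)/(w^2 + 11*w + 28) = w*(w + 6)/(w^2 + 11*w + 28)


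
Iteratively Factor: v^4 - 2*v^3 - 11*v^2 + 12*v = (v - 4)*(v^3 + 2*v^2 - 3*v) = (v - 4)*(v + 3)*(v^2 - v) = (v - 4)*(v - 1)*(v + 3)*(v)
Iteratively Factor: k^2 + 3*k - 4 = (k + 4)*(k - 1)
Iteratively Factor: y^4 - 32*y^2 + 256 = (y - 4)*(y^3 + 4*y^2 - 16*y - 64) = (y - 4)*(y + 4)*(y^2 - 16) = (y - 4)*(y + 4)^2*(y - 4)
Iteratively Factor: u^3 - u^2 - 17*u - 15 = (u + 3)*(u^2 - 4*u - 5) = (u + 1)*(u + 3)*(u - 5)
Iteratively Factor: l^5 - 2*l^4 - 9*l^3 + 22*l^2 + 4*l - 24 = (l - 2)*(l^4 - 9*l^2 + 4*l + 12) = (l - 2)^2*(l^3 + 2*l^2 - 5*l - 6) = (l - 2)^2*(l + 3)*(l^2 - l - 2) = (l - 2)^3*(l + 3)*(l + 1)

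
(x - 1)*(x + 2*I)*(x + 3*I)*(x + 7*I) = x^4 - x^3 + 12*I*x^3 - 41*x^2 - 12*I*x^2 + 41*x - 42*I*x + 42*I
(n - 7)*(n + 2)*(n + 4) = n^3 - n^2 - 34*n - 56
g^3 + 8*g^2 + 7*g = g*(g + 1)*(g + 7)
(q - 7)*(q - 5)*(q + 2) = q^3 - 10*q^2 + 11*q + 70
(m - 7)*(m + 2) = m^2 - 5*m - 14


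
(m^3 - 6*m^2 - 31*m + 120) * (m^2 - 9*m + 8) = m^5 - 15*m^4 + 31*m^3 + 351*m^2 - 1328*m + 960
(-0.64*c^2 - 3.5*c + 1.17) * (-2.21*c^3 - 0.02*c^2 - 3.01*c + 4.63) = 1.4144*c^5 + 7.7478*c^4 - 0.5893*c^3 + 7.5484*c^2 - 19.7267*c + 5.4171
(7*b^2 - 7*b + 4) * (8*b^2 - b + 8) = 56*b^4 - 63*b^3 + 95*b^2 - 60*b + 32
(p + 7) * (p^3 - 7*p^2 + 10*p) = p^4 - 39*p^2 + 70*p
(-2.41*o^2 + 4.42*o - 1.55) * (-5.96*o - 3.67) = 14.3636*o^3 - 17.4985*o^2 - 6.9834*o + 5.6885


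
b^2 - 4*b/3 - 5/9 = (b - 5/3)*(b + 1/3)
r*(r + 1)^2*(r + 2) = r^4 + 4*r^3 + 5*r^2 + 2*r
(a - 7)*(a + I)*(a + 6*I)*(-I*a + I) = -I*a^4 + 7*a^3 + 8*I*a^3 - 56*a^2 - I*a^2 + 49*a - 48*I*a + 42*I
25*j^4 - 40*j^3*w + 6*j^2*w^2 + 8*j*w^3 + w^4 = (-j + w)^2*(5*j + w)^2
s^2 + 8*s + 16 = (s + 4)^2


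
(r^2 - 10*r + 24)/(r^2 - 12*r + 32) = (r - 6)/(r - 8)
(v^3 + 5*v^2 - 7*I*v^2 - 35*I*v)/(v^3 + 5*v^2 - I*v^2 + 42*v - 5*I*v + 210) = v/(v + 6*I)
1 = 1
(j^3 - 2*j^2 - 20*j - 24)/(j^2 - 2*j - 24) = (j^2 + 4*j + 4)/(j + 4)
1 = 1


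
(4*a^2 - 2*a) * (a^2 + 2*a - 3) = 4*a^4 + 6*a^3 - 16*a^2 + 6*a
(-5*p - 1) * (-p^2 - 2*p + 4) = 5*p^3 + 11*p^2 - 18*p - 4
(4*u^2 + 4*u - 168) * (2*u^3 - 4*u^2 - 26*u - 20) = 8*u^5 - 8*u^4 - 456*u^3 + 488*u^2 + 4288*u + 3360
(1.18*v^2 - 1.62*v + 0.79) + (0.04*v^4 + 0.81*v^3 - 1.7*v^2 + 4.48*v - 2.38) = 0.04*v^4 + 0.81*v^3 - 0.52*v^2 + 2.86*v - 1.59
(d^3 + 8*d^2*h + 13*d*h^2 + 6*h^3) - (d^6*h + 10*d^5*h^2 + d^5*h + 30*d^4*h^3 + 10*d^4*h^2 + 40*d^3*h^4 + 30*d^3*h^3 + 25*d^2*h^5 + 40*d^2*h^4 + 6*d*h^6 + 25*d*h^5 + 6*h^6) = -d^6*h - 10*d^5*h^2 - d^5*h - 30*d^4*h^3 - 10*d^4*h^2 - 40*d^3*h^4 - 30*d^3*h^3 + d^3 - 25*d^2*h^5 - 40*d^2*h^4 + 8*d^2*h - 6*d*h^6 - 25*d*h^5 + 13*d*h^2 - 6*h^6 + 6*h^3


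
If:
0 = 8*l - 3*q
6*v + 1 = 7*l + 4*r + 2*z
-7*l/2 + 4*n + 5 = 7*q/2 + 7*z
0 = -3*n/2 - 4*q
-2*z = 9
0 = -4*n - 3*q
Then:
No Solution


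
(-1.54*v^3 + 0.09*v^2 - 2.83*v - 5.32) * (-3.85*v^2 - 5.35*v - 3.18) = 5.929*v^5 + 7.8925*v^4 + 15.3112*v^3 + 35.3363*v^2 + 37.4614*v + 16.9176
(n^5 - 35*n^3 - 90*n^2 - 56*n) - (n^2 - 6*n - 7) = n^5 - 35*n^3 - 91*n^2 - 50*n + 7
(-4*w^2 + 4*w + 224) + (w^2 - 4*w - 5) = 219 - 3*w^2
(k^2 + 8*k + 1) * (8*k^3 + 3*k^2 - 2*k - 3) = 8*k^5 + 67*k^4 + 30*k^3 - 16*k^2 - 26*k - 3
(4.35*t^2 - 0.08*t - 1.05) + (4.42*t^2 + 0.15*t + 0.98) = 8.77*t^2 + 0.07*t - 0.0700000000000001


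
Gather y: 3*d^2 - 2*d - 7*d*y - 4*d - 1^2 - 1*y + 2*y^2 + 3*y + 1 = 3*d^2 - 6*d + 2*y^2 + y*(2 - 7*d)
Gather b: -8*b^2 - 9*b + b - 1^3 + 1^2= -8*b^2 - 8*b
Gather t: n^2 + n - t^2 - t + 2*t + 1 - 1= n^2 + n - t^2 + t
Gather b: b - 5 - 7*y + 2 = b - 7*y - 3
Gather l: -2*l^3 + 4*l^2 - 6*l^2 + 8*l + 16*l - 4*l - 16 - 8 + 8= -2*l^3 - 2*l^2 + 20*l - 16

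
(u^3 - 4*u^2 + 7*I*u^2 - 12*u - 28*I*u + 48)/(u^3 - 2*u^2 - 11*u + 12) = (u^2 + 7*I*u - 12)/(u^2 + 2*u - 3)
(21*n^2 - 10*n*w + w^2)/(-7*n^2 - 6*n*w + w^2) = (-3*n + w)/(n + w)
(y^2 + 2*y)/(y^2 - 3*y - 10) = y/(y - 5)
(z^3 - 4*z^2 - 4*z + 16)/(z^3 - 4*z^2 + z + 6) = (z^2 - 2*z - 8)/(z^2 - 2*z - 3)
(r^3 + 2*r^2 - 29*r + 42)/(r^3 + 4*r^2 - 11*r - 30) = (r^2 + 5*r - 14)/(r^2 + 7*r + 10)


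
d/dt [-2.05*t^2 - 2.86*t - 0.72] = -4.1*t - 2.86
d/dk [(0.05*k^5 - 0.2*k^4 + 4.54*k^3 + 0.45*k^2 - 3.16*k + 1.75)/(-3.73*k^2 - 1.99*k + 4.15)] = (-0.5595*k^6 + 1.094*k^5 - 14.7027*k^4 - 21.3892*k^3 + 43.8407*k^2 + 16.79*k - 9.6315)/(13.9129*k^4 + 14.8454*k^3 - 26.9989*k^2 - 16.517*k + 17.2225)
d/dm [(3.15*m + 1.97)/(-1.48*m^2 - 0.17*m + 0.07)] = (4.662*m^2 + 5.8312*m + 0.5554)/(2.1904*m^4 + 0.5032*m^3 - 0.1783*m^2 - 0.0238*m + 0.0049)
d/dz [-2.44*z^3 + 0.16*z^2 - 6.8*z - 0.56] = -7.32*z^2 + 0.32*z - 6.8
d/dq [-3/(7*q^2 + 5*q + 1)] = 3*(14*q + 5)/(7*q^2 + 5*q + 1)^2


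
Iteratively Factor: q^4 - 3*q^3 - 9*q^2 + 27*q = (q - 3)*(q^3 - 9*q) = (q - 3)*(q + 3)*(q^2 - 3*q) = (q - 3)^2*(q + 3)*(q)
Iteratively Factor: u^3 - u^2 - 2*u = (u)*(u^2 - u - 2) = u*(u - 2)*(u + 1)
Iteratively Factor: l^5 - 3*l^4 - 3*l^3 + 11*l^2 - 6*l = (l - 3)*(l^4 - 3*l^2 + 2*l) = l*(l - 3)*(l^3 - 3*l + 2) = l*(l - 3)*(l - 1)*(l^2 + l - 2) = l*(l - 3)*(l - 1)^2*(l + 2)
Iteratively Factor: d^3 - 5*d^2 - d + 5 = (d + 1)*(d^2 - 6*d + 5) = (d - 1)*(d + 1)*(d - 5)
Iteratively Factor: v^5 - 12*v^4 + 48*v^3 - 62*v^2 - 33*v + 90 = (v - 2)*(v^4 - 10*v^3 + 28*v^2 - 6*v - 45) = (v - 3)*(v - 2)*(v^3 - 7*v^2 + 7*v + 15) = (v - 3)*(v - 2)*(v + 1)*(v^2 - 8*v + 15) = (v - 3)^2*(v - 2)*(v + 1)*(v - 5)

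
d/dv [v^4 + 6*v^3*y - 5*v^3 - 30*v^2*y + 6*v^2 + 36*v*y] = 4*v^3 + 18*v^2*y - 15*v^2 - 60*v*y + 12*v + 36*y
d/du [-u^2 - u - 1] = -2*u - 1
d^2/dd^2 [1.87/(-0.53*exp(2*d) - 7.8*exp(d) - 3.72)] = (-1.87*(1.06*exp(d) + 7.8)*(2.12*exp(d) + 15.6)*exp(d) + (3.9644*exp(d) + 14.586)*(0.53*exp(2*d) + 7.8*exp(d) + 3.72))*exp(d)/(0.53*exp(2*d) + 7.8*exp(d) + 3.72)^3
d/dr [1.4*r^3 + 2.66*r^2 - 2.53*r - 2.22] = 4.2*r^2 + 5.32*r - 2.53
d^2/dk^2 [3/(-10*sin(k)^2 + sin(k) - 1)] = 3*(400*sin(k)^4 - 30*sin(k)^3 - 639*sin(k)^2 + 61*sin(k) + 18)/(10*sin(k)^2 - sin(k) + 1)^3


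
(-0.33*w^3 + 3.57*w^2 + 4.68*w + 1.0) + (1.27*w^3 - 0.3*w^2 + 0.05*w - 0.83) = 0.94*w^3 + 3.27*w^2 + 4.73*w + 0.17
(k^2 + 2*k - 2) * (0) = 0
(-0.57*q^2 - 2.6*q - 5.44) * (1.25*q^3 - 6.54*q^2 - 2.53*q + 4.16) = -0.7125*q^5 + 0.4778*q^4 + 11.6461*q^3 + 39.7844*q^2 + 2.9472*q - 22.6304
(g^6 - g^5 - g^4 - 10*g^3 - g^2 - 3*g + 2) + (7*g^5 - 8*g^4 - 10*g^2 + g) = g^6 + 6*g^5 - 9*g^4 - 10*g^3 - 11*g^2 - 2*g + 2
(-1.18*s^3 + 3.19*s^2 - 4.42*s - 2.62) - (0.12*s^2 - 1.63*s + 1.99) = -1.18*s^3 + 3.07*s^2 - 2.79*s - 4.61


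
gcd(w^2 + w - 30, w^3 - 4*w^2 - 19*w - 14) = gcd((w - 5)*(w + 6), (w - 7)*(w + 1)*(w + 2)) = 1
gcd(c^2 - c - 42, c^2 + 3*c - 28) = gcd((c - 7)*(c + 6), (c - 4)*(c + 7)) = 1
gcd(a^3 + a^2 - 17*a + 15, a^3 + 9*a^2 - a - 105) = a^2 + 2*a - 15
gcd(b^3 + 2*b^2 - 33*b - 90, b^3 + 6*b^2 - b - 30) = b^2 + 8*b + 15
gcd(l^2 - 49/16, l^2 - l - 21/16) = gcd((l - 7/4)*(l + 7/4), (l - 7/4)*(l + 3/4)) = l - 7/4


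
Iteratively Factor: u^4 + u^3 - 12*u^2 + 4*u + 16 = (u - 2)*(u^3 + 3*u^2 - 6*u - 8) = (u - 2)^2*(u^2 + 5*u + 4) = (u - 2)^2*(u + 1)*(u + 4)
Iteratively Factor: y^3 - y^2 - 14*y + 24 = (y + 4)*(y^2 - 5*y + 6) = (y - 3)*(y + 4)*(y - 2)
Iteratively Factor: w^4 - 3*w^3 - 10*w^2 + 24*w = (w - 4)*(w^3 + w^2 - 6*w) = (w - 4)*(w - 2)*(w^2 + 3*w) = w*(w - 4)*(w - 2)*(w + 3)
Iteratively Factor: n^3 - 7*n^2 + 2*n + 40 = (n - 5)*(n^2 - 2*n - 8) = (n - 5)*(n + 2)*(n - 4)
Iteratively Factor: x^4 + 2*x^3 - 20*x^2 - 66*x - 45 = (x + 3)*(x^3 - x^2 - 17*x - 15) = (x + 1)*(x + 3)*(x^2 - 2*x - 15) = (x + 1)*(x + 3)^2*(x - 5)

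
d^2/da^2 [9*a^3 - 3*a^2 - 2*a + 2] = 54*a - 6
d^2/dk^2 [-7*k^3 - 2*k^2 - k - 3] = -42*k - 4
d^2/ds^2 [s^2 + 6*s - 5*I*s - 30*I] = 2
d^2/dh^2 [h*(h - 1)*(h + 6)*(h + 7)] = 12*h^2 + 72*h + 58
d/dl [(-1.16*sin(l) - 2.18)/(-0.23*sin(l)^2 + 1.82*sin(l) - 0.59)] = (-0.2668*sin(l)^2 - 1.0028*sin(l) + 4.652)*cos(l)/(0.0529*sin(l)^4 - 0.8372*sin(l)^3 + 3.5838*sin(l)^2 - 2.1476*sin(l) + 0.3481)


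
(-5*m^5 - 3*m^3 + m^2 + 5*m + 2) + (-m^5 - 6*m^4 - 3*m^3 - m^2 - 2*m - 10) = -6*m^5 - 6*m^4 - 6*m^3 + 3*m - 8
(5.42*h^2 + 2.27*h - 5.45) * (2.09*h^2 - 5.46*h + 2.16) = 11.3278*h^4 - 24.8489*h^3 - 12.0775*h^2 + 34.6602*h - 11.772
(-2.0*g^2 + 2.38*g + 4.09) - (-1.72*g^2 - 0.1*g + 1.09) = -0.28*g^2 + 2.48*g + 3.0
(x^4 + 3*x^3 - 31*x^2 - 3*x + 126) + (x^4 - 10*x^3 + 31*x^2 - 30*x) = 2*x^4 - 7*x^3 - 33*x + 126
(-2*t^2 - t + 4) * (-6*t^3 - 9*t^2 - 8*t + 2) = 12*t^5 + 24*t^4 + t^3 - 32*t^2 - 34*t + 8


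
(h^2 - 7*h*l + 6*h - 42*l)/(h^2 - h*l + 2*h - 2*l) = (h^2 - 7*h*l + 6*h - 42*l)/(h^2 - h*l + 2*h - 2*l)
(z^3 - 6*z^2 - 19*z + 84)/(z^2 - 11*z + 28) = (z^2 + z - 12)/(z - 4)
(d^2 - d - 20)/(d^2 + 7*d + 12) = (d - 5)/(d + 3)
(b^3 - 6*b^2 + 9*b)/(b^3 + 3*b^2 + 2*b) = (b^2 - 6*b + 9)/(b^2 + 3*b + 2)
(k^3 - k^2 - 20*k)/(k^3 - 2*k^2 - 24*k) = (k - 5)/(k - 6)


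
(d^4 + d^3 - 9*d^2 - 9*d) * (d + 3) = d^5 + 4*d^4 - 6*d^3 - 36*d^2 - 27*d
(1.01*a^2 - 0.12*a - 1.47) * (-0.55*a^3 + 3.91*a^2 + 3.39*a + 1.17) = -0.5555*a^5 + 4.0151*a^4 + 3.7632*a^3 - 4.9728*a^2 - 5.1237*a - 1.7199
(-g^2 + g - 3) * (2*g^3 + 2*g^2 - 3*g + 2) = -2*g^5 - g^3 - 11*g^2 + 11*g - 6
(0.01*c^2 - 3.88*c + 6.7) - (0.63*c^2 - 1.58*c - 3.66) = -0.62*c^2 - 2.3*c + 10.36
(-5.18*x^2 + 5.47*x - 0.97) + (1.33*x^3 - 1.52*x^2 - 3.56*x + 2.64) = 1.33*x^3 - 6.7*x^2 + 1.91*x + 1.67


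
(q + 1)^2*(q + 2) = q^3 + 4*q^2 + 5*q + 2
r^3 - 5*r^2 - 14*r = r*(r - 7)*(r + 2)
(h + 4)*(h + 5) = h^2 + 9*h + 20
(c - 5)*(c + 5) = c^2 - 25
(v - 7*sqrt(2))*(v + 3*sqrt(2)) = v^2 - 4*sqrt(2)*v - 42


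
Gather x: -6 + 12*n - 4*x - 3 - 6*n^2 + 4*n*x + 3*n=-6*n^2 + 15*n + x*(4*n - 4) - 9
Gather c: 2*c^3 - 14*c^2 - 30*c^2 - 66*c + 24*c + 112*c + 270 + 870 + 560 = 2*c^3 - 44*c^2 + 70*c + 1700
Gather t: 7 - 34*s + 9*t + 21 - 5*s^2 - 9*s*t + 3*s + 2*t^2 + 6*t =-5*s^2 - 31*s + 2*t^2 + t*(15 - 9*s) + 28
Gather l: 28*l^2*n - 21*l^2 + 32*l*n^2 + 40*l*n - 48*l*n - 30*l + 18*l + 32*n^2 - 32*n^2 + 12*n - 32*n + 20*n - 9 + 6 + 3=l^2*(28*n - 21) + l*(32*n^2 - 8*n - 12)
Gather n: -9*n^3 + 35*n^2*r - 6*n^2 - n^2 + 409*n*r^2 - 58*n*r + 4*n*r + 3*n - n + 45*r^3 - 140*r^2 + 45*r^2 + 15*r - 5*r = -9*n^3 + n^2*(35*r - 7) + n*(409*r^2 - 54*r + 2) + 45*r^3 - 95*r^2 + 10*r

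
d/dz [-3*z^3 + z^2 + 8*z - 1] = -9*z^2 + 2*z + 8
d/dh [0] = 0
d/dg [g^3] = 3*g^2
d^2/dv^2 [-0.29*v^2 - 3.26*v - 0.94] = -0.580000000000000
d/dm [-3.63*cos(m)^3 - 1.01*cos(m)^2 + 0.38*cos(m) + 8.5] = (10.89*cos(m)^2 + 2.02*cos(m) - 0.38)*sin(m)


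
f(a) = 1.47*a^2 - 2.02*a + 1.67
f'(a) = 2.94*a - 2.02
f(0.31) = 1.19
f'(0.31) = -1.11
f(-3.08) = 21.84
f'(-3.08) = -11.08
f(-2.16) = 12.89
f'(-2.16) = -8.37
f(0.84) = 1.01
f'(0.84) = 0.45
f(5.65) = 37.18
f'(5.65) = 14.59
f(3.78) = 15.04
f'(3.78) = 9.09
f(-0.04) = 1.75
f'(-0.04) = -2.14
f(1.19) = 1.35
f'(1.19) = 1.48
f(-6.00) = 66.71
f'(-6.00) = -19.66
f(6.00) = 42.47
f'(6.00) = 15.62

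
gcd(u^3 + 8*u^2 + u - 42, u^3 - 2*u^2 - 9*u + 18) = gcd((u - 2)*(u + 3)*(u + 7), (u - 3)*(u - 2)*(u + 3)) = u^2 + u - 6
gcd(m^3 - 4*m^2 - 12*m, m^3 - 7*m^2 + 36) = m^2 - 4*m - 12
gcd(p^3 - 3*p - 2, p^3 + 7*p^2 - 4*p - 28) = p - 2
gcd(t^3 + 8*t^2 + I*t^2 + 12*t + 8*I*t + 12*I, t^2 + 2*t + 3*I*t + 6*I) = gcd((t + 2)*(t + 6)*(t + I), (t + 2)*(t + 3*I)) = t + 2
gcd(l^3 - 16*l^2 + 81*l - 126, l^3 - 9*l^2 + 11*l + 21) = l^2 - 10*l + 21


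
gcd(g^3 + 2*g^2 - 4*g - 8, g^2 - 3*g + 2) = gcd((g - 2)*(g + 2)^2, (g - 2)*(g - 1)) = g - 2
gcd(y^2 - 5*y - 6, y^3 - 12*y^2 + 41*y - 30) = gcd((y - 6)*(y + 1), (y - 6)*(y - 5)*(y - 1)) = y - 6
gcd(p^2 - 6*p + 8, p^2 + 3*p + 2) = 1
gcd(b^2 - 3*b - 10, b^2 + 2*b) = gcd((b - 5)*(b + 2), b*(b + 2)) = b + 2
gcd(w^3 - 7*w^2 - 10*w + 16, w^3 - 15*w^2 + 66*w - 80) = w - 8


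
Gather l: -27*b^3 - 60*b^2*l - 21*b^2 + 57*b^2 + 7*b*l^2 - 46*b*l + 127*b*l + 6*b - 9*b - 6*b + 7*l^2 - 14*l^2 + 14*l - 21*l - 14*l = -27*b^3 + 36*b^2 - 9*b + l^2*(7*b - 7) + l*(-60*b^2 + 81*b - 21)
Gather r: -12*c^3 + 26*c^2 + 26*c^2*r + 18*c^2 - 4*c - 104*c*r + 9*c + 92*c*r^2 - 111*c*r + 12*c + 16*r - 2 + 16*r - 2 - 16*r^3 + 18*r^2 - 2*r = -12*c^3 + 44*c^2 + 17*c - 16*r^3 + r^2*(92*c + 18) + r*(26*c^2 - 215*c + 30) - 4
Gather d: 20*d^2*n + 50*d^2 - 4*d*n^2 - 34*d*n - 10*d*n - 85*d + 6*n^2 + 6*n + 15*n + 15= d^2*(20*n + 50) + d*(-4*n^2 - 44*n - 85) + 6*n^2 + 21*n + 15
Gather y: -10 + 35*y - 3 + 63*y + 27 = 98*y + 14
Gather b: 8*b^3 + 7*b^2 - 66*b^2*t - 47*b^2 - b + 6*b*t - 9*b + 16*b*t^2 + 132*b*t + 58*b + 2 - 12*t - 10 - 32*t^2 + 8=8*b^3 + b^2*(-66*t - 40) + b*(16*t^2 + 138*t + 48) - 32*t^2 - 12*t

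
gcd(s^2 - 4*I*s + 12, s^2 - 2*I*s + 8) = s + 2*I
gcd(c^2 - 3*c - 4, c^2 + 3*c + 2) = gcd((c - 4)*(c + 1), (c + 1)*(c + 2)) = c + 1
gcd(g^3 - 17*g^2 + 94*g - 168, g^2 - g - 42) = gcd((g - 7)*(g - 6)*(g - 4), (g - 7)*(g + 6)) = g - 7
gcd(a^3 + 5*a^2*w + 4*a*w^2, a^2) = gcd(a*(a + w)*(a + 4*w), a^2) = a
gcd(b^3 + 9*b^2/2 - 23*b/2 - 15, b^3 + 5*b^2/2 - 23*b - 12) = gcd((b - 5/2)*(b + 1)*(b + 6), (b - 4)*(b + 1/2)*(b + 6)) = b + 6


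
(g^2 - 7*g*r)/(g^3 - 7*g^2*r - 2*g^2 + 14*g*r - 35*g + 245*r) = g/(g^2 - 2*g - 35)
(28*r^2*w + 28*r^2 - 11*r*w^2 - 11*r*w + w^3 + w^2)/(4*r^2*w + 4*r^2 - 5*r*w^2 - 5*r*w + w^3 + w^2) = (7*r - w)/(r - w)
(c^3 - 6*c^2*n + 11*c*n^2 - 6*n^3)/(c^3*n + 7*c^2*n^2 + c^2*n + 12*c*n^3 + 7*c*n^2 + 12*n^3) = (c^3 - 6*c^2*n + 11*c*n^2 - 6*n^3)/(n*(c^3 + 7*c^2*n + c^2 + 12*c*n^2 + 7*c*n + 12*n^2))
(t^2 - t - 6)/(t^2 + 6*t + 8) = (t - 3)/(t + 4)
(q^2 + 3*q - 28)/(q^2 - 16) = (q + 7)/(q + 4)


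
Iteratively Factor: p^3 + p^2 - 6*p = (p + 3)*(p^2 - 2*p) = (p - 2)*(p + 3)*(p)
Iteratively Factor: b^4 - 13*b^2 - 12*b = (b)*(b^3 - 13*b - 12) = b*(b + 1)*(b^2 - b - 12) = b*(b - 4)*(b + 1)*(b + 3)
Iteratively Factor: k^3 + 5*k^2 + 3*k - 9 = (k + 3)*(k^2 + 2*k - 3) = (k + 3)^2*(k - 1)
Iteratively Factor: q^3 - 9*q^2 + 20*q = (q)*(q^2 - 9*q + 20) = q*(q - 4)*(q - 5)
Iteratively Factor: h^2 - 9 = (h - 3)*(h + 3)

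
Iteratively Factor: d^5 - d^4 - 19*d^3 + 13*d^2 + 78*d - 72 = (d - 4)*(d^4 + 3*d^3 - 7*d^2 - 15*d + 18) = (d - 4)*(d - 2)*(d^3 + 5*d^2 + 3*d - 9) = (d - 4)*(d - 2)*(d + 3)*(d^2 + 2*d - 3) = (d - 4)*(d - 2)*(d - 1)*(d + 3)*(d + 3)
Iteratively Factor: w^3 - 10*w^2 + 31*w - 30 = (w - 3)*(w^2 - 7*w + 10) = (w - 5)*(w - 3)*(w - 2)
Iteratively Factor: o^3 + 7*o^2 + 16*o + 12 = (o + 2)*(o^2 + 5*o + 6) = (o + 2)*(o + 3)*(o + 2)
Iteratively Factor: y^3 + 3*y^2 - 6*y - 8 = (y + 4)*(y^2 - y - 2) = (y - 2)*(y + 4)*(y + 1)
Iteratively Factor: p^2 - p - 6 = (p + 2)*(p - 3)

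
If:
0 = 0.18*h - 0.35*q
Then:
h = 1.94444444444444*q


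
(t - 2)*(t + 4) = t^2 + 2*t - 8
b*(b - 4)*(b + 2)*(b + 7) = b^4 + 5*b^3 - 22*b^2 - 56*b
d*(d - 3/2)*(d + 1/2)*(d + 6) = d^4 + 5*d^3 - 27*d^2/4 - 9*d/2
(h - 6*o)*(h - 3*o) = h^2 - 9*h*o + 18*o^2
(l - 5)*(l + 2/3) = l^2 - 13*l/3 - 10/3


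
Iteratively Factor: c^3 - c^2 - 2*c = (c + 1)*(c^2 - 2*c) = (c - 2)*(c + 1)*(c)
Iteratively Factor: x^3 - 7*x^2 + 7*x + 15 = (x + 1)*(x^2 - 8*x + 15) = (x - 3)*(x + 1)*(x - 5)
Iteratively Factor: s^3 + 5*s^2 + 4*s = (s + 1)*(s^2 + 4*s) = s*(s + 1)*(s + 4)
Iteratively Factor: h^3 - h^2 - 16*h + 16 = (h + 4)*(h^2 - 5*h + 4) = (h - 4)*(h + 4)*(h - 1)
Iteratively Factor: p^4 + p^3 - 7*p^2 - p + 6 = (p + 1)*(p^3 - 7*p + 6) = (p + 1)*(p + 3)*(p^2 - 3*p + 2) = (p - 1)*(p + 1)*(p + 3)*(p - 2)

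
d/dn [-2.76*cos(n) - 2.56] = 2.76*sin(n)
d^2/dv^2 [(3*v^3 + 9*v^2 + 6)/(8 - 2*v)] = 3*(-v^3 + 12*v^2 - 48*v - 50)/(v^3 - 12*v^2 + 48*v - 64)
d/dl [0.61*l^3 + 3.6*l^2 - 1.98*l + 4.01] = 1.83*l^2 + 7.2*l - 1.98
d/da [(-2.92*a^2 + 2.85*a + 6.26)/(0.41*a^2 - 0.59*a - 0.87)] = (0.5543*a^2 - 0.0523999999999996*a + 1.2139)/(0.1681*a^4 - 0.4838*a^3 - 0.3653*a^2 + 1.0266*a + 0.7569)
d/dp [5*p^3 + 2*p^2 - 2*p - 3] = 15*p^2 + 4*p - 2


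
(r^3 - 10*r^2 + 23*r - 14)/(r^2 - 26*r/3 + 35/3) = 3*(r^2 - 3*r + 2)/(3*r - 5)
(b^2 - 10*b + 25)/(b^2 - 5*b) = (b - 5)/b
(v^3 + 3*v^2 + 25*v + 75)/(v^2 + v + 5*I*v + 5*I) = (v^2 + v*(3 - 5*I) - 15*I)/(v + 1)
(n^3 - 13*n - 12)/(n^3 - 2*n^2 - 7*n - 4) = (n + 3)/(n + 1)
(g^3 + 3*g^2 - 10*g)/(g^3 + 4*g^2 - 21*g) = (g^2 + 3*g - 10)/(g^2 + 4*g - 21)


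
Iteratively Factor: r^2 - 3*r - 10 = (r - 5)*(r + 2)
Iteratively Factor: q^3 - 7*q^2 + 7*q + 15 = (q - 3)*(q^2 - 4*q - 5) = (q - 3)*(q + 1)*(q - 5)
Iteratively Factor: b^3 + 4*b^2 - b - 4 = (b + 1)*(b^2 + 3*b - 4) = (b - 1)*(b + 1)*(b + 4)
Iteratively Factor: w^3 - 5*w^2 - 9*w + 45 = (w - 5)*(w^2 - 9) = (w - 5)*(w + 3)*(w - 3)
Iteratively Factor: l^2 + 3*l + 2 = (l + 2)*(l + 1)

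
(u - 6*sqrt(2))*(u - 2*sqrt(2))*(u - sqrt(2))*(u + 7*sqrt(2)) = u^4 - 2*sqrt(2)*u^3 - 86*u^2 + 256*sqrt(2)*u - 336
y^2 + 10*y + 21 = (y + 3)*(y + 7)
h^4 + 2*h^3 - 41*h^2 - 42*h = h*(h - 6)*(h + 1)*(h + 7)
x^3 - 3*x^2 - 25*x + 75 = (x - 5)*(x - 3)*(x + 5)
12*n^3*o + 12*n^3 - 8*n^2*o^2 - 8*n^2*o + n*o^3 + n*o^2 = (-6*n + o)*(-2*n + o)*(n*o + n)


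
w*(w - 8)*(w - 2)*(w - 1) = w^4 - 11*w^3 + 26*w^2 - 16*w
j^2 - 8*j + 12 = (j - 6)*(j - 2)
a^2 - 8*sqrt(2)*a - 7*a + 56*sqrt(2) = (a - 7)*(a - 8*sqrt(2))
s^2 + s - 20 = (s - 4)*(s + 5)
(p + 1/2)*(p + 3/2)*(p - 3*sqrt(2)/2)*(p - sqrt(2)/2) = p^4 - 2*sqrt(2)*p^3 + 2*p^3 - 4*sqrt(2)*p^2 + 9*p^2/4 - 3*sqrt(2)*p/2 + 3*p + 9/8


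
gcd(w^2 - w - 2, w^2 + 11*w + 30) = 1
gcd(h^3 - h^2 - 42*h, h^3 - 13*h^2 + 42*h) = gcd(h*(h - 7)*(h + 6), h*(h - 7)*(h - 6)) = h^2 - 7*h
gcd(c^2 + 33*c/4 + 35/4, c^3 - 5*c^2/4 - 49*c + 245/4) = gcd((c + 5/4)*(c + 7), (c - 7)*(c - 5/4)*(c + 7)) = c + 7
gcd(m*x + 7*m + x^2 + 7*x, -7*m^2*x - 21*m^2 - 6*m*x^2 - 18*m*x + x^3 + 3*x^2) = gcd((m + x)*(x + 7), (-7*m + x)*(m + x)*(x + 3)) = m + x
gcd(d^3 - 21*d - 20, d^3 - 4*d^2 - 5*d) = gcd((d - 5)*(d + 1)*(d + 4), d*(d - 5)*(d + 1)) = d^2 - 4*d - 5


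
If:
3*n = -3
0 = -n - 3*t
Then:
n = -1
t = 1/3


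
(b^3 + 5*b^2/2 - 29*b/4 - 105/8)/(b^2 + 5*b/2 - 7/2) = (b^2 - b - 15/4)/(b - 1)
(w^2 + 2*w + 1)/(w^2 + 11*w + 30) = (w^2 + 2*w + 1)/(w^2 + 11*w + 30)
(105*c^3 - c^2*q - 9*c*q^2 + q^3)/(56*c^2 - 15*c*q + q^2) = (-15*c^2 - 2*c*q + q^2)/(-8*c + q)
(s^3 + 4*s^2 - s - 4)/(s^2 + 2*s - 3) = (s^2 + 5*s + 4)/(s + 3)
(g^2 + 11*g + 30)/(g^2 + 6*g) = (g + 5)/g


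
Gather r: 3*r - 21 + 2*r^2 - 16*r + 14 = 2*r^2 - 13*r - 7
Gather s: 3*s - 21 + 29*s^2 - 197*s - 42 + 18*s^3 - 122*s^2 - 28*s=18*s^3 - 93*s^2 - 222*s - 63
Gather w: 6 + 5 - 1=10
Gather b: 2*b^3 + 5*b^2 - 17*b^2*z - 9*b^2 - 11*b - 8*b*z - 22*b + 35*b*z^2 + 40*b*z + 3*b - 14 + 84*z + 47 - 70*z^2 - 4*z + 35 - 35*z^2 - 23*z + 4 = 2*b^3 + b^2*(-17*z - 4) + b*(35*z^2 + 32*z - 30) - 105*z^2 + 57*z + 72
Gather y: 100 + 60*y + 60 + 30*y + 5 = 90*y + 165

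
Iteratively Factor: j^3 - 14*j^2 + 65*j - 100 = (j - 4)*(j^2 - 10*j + 25) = (j - 5)*(j - 4)*(j - 5)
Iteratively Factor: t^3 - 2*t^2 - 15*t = (t - 5)*(t^2 + 3*t) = t*(t - 5)*(t + 3)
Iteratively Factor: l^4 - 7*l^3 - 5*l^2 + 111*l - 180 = (l - 3)*(l^3 - 4*l^2 - 17*l + 60) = (l - 3)^2*(l^2 - l - 20) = (l - 3)^2*(l + 4)*(l - 5)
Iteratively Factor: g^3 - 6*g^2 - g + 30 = (g - 5)*(g^2 - g - 6) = (g - 5)*(g + 2)*(g - 3)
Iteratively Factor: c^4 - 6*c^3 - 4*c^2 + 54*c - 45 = (c - 3)*(c^3 - 3*c^2 - 13*c + 15) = (c - 5)*(c - 3)*(c^2 + 2*c - 3) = (c - 5)*(c - 3)*(c - 1)*(c + 3)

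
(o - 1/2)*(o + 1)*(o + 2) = o^3 + 5*o^2/2 + o/2 - 1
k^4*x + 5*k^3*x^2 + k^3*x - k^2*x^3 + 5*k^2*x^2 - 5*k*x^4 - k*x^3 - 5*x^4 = (k - x)*(k + x)*(k + 5*x)*(k*x + x)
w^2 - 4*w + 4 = (w - 2)^2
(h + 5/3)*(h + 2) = h^2 + 11*h/3 + 10/3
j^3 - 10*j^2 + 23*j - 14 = (j - 7)*(j - 2)*(j - 1)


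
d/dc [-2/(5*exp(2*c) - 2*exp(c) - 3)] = (20*exp(c) - 4)*exp(c)/(-5*exp(2*c) + 2*exp(c) + 3)^2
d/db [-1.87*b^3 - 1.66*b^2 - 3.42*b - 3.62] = -5.61*b^2 - 3.32*b - 3.42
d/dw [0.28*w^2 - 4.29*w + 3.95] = 0.56*w - 4.29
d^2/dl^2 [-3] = 0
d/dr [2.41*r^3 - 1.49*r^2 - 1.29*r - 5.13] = 7.23*r^2 - 2.98*r - 1.29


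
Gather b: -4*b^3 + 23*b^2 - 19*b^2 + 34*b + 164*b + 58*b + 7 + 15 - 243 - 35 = -4*b^3 + 4*b^2 + 256*b - 256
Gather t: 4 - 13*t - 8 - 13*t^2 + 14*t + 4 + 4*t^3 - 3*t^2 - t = 4*t^3 - 16*t^2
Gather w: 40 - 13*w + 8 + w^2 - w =w^2 - 14*w + 48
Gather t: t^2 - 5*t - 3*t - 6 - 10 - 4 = t^2 - 8*t - 20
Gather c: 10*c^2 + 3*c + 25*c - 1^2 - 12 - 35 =10*c^2 + 28*c - 48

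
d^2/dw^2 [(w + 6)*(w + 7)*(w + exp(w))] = w^2*exp(w) + 17*w*exp(w) + 6*w + 70*exp(w) + 26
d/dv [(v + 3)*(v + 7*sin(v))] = v + (v + 3)*(7*cos(v) + 1) + 7*sin(v)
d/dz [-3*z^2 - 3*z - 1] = -6*z - 3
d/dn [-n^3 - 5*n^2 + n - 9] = -3*n^2 - 10*n + 1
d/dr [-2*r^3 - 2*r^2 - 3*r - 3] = -6*r^2 - 4*r - 3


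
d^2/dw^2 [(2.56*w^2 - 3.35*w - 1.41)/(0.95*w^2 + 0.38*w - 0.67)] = (-7.89507*w^3 + 2.14149*w^2 - 15.84771*w - 1.60959)/(0.857375*w^6 + 1.02885*w^5 - 1.402485*w^4 - 1.396348*w^3 + 0.989121*w^2 + 0.511746*w - 0.300763)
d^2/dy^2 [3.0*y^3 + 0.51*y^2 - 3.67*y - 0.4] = 18.0*y + 1.02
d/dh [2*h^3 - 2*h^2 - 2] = 2*h*(3*h - 2)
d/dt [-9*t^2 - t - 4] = -18*t - 1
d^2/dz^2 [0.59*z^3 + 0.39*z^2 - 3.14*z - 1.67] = 3.54*z + 0.78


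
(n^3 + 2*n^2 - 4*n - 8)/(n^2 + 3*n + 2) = (n^2 - 4)/(n + 1)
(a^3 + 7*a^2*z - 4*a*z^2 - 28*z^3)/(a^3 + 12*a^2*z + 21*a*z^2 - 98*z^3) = (a + 2*z)/(a + 7*z)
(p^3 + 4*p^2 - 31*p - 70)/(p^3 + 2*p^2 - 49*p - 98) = (p - 5)/(p - 7)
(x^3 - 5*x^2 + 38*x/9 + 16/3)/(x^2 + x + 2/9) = (3*x^2 - 17*x + 24)/(3*x + 1)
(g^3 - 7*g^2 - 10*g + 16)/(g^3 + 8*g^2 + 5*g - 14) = (g - 8)/(g + 7)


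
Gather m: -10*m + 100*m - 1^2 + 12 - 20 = 90*m - 9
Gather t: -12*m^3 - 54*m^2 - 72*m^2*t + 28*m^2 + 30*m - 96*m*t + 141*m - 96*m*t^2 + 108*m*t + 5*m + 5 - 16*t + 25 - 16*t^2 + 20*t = -12*m^3 - 26*m^2 + 176*m + t^2*(-96*m - 16) + t*(-72*m^2 + 12*m + 4) + 30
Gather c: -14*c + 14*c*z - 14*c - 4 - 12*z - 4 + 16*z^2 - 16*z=c*(14*z - 28) + 16*z^2 - 28*z - 8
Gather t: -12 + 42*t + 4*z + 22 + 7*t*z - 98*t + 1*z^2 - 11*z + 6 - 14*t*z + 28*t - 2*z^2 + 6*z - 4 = t*(-7*z - 28) - z^2 - z + 12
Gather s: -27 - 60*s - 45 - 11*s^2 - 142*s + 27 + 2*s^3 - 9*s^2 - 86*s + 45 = 2*s^3 - 20*s^2 - 288*s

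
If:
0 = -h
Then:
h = 0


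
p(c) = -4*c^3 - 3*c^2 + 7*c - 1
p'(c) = -12*c^2 - 6*c + 7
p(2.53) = -67.27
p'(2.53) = -84.99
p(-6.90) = 1121.91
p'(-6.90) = -522.92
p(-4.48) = 267.09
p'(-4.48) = -206.96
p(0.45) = 1.18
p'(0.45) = 1.87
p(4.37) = -361.51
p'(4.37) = -248.38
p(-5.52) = 541.74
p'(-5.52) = -325.52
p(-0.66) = -5.78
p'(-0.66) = 5.73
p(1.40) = -8.06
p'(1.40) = -24.92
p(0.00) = -1.00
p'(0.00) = 7.00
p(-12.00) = 6395.00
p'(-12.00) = -1649.00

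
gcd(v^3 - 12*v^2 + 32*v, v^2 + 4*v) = v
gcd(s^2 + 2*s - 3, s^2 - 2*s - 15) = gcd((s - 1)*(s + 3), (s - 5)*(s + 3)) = s + 3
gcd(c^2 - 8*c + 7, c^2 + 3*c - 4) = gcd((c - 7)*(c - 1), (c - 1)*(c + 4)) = c - 1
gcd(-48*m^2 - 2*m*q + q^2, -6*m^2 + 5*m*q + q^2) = 6*m + q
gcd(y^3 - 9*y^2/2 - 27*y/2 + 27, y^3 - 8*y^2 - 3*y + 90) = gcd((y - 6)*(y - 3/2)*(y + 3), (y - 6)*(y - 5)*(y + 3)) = y^2 - 3*y - 18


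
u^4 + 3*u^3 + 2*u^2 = u^2*(u + 1)*(u + 2)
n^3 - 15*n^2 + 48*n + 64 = (n - 8)^2*(n + 1)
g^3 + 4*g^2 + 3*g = g*(g + 1)*(g + 3)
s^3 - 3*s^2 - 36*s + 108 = (s - 6)*(s - 3)*(s + 6)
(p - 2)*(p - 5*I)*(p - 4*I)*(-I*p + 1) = -I*p^4 - 8*p^3 + 2*I*p^3 + 16*p^2 + 11*I*p^2 - 20*p - 22*I*p + 40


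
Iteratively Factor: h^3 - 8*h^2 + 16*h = (h - 4)*(h^2 - 4*h) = h*(h - 4)*(h - 4)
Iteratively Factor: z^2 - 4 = (z + 2)*(z - 2)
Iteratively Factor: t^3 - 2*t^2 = (t)*(t^2 - 2*t) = t^2*(t - 2)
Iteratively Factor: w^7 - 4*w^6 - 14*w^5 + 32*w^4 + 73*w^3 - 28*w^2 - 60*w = (w - 5)*(w^6 + w^5 - 9*w^4 - 13*w^3 + 8*w^2 + 12*w) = (w - 5)*(w + 1)*(w^5 - 9*w^3 - 4*w^2 + 12*w) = (w - 5)*(w + 1)*(w + 2)*(w^4 - 2*w^3 - 5*w^2 + 6*w) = (w - 5)*(w - 1)*(w + 1)*(w + 2)*(w^3 - w^2 - 6*w) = (w - 5)*(w - 1)*(w + 1)*(w + 2)^2*(w^2 - 3*w) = (w - 5)*(w - 3)*(w - 1)*(w + 1)*(w + 2)^2*(w)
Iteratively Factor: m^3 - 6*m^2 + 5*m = (m)*(m^2 - 6*m + 5) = m*(m - 5)*(m - 1)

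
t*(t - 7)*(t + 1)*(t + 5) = t^4 - t^3 - 37*t^2 - 35*t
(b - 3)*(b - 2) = b^2 - 5*b + 6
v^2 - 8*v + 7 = (v - 7)*(v - 1)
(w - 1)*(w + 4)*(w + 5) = w^3 + 8*w^2 + 11*w - 20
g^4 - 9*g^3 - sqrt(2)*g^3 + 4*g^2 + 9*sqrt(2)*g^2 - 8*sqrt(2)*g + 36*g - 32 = (g - 8)*(g - 1)*(g - 2*sqrt(2))*(g + sqrt(2))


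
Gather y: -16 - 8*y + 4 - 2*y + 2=-10*y - 10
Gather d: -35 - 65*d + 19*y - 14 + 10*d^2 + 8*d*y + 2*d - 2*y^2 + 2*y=10*d^2 + d*(8*y - 63) - 2*y^2 + 21*y - 49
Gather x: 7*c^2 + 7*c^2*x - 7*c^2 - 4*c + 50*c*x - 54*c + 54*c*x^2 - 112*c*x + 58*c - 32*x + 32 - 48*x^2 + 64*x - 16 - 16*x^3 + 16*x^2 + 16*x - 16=-16*x^3 + x^2*(54*c - 32) + x*(7*c^2 - 62*c + 48)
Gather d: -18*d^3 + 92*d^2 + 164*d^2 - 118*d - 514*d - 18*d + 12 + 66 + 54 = -18*d^3 + 256*d^2 - 650*d + 132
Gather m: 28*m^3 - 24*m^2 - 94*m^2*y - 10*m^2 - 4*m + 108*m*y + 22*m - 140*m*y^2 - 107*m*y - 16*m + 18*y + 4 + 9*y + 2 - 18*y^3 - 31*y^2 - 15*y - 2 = 28*m^3 + m^2*(-94*y - 34) + m*(-140*y^2 + y + 2) - 18*y^3 - 31*y^2 + 12*y + 4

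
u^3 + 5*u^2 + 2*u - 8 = (u - 1)*(u + 2)*(u + 4)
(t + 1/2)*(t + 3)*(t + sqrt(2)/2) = t^3 + sqrt(2)*t^2/2 + 7*t^2/2 + 3*t/2 + 7*sqrt(2)*t/4 + 3*sqrt(2)/4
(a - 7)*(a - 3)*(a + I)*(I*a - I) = I*a^4 - a^3 - 11*I*a^3 + 11*a^2 + 31*I*a^2 - 31*a - 21*I*a + 21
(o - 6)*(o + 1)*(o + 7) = o^3 + 2*o^2 - 41*o - 42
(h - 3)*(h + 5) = h^2 + 2*h - 15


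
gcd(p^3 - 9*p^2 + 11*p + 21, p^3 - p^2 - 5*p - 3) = p^2 - 2*p - 3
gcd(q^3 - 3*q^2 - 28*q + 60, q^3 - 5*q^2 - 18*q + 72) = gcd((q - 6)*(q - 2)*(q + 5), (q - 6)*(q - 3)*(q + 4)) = q - 6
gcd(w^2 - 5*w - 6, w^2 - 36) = w - 6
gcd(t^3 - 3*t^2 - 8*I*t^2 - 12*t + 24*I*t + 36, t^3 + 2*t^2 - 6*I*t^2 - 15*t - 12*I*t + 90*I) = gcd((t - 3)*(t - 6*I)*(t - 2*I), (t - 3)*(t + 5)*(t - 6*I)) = t^2 + t*(-3 - 6*I) + 18*I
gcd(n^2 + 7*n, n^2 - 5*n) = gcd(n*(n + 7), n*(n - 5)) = n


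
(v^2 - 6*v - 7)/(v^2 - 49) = (v + 1)/(v + 7)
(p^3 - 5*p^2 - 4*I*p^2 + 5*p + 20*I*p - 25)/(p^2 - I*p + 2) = (p^2 - 5*p*(1 + I) + 25*I)/(p - 2*I)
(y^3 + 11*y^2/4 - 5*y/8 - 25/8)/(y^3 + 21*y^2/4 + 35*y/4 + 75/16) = 2*(y - 1)/(2*y + 3)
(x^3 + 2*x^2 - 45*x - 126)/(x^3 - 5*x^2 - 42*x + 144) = (x^2 - 4*x - 21)/(x^2 - 11*x + 24)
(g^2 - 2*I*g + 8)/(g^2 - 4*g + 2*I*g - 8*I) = (g - 4*I)/(g - 4)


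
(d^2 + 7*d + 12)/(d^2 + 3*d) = (d + 4)/d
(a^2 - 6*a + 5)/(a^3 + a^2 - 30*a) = (a - 1)/(a*(a + 6))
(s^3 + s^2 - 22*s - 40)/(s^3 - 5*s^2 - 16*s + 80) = (s + 2)/(s - 4)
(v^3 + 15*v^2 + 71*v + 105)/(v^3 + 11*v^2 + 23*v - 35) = (v + 3)/(v - 1)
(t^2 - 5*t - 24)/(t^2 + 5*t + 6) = (t - 8)/(t + 2)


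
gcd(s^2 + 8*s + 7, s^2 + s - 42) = s + 7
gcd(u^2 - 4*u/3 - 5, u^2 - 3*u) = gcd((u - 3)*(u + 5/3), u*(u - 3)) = u - 3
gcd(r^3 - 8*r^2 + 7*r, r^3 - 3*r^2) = r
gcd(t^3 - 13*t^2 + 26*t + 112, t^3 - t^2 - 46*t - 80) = t^2 - 6*t - 16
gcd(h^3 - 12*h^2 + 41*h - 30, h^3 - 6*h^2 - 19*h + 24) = h - 1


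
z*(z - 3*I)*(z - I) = z^3 - 4*I*z^2 - 3*z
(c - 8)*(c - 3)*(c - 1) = c^3 - 12*c^2 + 35*c - 24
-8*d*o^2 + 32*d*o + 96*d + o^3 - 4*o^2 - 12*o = (-8*d + o)*(o - 6)*(o + 2)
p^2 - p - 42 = (p - 7)*(p + 6)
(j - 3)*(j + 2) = j^2 - j - 6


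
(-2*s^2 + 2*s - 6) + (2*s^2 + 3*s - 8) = 5*s - 14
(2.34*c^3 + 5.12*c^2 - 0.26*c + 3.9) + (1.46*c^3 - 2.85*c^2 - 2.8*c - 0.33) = 3.8*c^3 + 2.27*c^2 - 3.06*c + 3.57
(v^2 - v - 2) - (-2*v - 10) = v^2 + v + 8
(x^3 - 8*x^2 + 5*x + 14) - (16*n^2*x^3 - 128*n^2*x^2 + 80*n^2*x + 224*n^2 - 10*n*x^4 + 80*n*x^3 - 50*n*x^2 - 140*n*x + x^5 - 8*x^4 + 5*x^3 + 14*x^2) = -16*n^2*x^3 + 128*n^2*x^2 - 80*n^2*x - 224*n^2 + 10*n*x^4 - 80*n*x^3 + 50*n*x^2 + 140*n*x - x^5 + 8*x^4 - 4*x^3 - 22*x^2 + 5*x + 14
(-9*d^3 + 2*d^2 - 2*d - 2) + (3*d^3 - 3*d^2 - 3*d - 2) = -6*d^3 - d^2 - 5*d - 4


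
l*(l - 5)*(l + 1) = l^3 - 4*l^2 - 5*l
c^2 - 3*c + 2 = (c - 2)*(c - 1)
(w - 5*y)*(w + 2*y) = w^2 - 3*w*y - 10*y^2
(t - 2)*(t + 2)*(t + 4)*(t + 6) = t^4 + 10*t^3 + 20*t^2 - 40*t - 96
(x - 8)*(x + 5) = x^2 - 3*x - 40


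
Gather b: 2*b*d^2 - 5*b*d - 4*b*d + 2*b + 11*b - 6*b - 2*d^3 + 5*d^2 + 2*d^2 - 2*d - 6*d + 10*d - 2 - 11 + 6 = b*(2*d^2 - 9*d + 7) - 2*d^3 + 7*d^2 + 2*d - 7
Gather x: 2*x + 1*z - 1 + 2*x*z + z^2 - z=x*(2*z + 2) + z^2 - 1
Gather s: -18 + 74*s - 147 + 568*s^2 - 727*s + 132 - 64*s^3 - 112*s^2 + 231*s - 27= -64*s^3 + 456*s^2 - 422*s - 60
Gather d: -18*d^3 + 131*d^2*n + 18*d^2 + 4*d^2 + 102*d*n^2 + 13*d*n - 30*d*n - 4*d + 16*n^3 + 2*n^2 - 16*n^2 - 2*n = -18*d^3 + d^2*(131*n + 22) + d*(102*n^2 - 17*n - 4) + 16*n^3 - 14*n^2 - 2*n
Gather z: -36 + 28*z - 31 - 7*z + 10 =21*z - 57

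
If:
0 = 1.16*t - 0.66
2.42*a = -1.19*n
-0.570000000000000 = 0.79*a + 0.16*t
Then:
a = -0.84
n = 1.70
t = 0.57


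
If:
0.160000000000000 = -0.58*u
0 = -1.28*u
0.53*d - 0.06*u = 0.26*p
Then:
No Solution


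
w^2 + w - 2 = (w - 1)*(w + 2)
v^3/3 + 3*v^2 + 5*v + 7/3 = (v/3 + 1/3)*(v + 1)*(v + 7)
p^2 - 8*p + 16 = (p - 4)^2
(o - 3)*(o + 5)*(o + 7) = o^3 + 9*o^2 - o - 105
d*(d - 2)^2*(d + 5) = d^4 + d^3 - 16*d^2 + 20*d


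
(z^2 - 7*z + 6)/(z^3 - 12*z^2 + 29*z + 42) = (z - 1)/(z^2 - 6*z - 7)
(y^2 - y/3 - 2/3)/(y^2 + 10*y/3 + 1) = (3*y^2 - y - 2)/(3*y^2 + 10*y + 3)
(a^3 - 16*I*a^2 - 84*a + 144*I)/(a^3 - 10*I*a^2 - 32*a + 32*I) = (a^2 - 12*I*a - 36)/(a^2 - 6*I*a - 8)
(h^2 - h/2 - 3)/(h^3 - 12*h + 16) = (h + 3/2)/(h^2 + 2*h - 8)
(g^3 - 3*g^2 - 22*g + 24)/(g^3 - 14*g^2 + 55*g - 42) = (g + 4)/(g - 7)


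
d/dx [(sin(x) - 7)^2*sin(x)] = (sin(x) - 7)*(3*sin(x) - 7)*cos(x)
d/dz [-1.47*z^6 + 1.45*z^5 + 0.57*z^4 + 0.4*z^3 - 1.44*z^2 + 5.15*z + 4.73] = -8.82*z^5 + 7.25*z^4 + 2.28*z^3 + 1.2*z^2 - 2.88*z + 5.15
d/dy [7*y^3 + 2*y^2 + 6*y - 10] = 21*y^2 + 4*y + 6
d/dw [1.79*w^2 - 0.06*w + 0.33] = 3.58*w - 0.06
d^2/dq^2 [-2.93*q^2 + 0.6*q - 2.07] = -5.86000000000000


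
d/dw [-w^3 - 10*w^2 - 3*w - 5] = -3*w^2 - 20*w - 3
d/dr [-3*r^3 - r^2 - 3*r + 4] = -9*r^2 - 2*r - 3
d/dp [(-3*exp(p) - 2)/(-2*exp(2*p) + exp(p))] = 2*(-3*exp(2*p) - 4*exp(p) + 1)*exp(-p)/(4*exp(2*p) - 4*exp(p) + 1)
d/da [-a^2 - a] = -2*a - 1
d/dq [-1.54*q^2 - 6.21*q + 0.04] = -3.08*q - 6.21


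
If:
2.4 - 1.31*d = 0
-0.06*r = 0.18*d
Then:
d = 1.83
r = -5.50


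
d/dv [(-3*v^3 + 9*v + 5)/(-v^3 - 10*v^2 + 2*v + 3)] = (30*v^4 + 6*v^3 + 78*v^2 + 100*v + 17)/(v^6 + 20*v^5 + 96*v^4 - 46*v^3 - 56*v^2 + 12*v + 9)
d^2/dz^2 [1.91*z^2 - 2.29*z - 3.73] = 3.82000000000000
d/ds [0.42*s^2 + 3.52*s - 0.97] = 0.84*s + 3.52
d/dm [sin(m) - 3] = cos(m)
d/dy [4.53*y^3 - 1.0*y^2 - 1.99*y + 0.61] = 13.59*y^2 - 2.0*y - 1.99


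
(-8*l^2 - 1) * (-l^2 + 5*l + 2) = 8*l^4 - 40*l^3 - 15*l^2 - 5*l - 2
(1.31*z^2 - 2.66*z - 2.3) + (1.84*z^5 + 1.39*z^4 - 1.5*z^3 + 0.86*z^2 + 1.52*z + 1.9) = 1.84*z^5 + 1.39*z^4 - 1.5*z^3 + 2.17*z^2 - 1.14*z - 0.4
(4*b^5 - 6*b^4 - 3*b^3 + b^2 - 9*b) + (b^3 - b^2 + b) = 4*b^5 - 6*b^4 - 2*b^3 - 8*b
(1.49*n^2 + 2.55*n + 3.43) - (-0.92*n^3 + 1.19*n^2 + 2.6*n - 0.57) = 0.92*n^3 + 0.3*n^2 - 0.0500000000000003*n + 4.0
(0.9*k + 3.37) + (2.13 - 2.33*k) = 5.5 - 1.43*k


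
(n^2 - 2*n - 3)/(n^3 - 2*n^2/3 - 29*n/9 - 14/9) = 9*(n - 3)/(9*n^2 - 15*n - 14)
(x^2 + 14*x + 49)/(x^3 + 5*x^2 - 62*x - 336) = (x + 7)/(x^2 - 2*x - 48)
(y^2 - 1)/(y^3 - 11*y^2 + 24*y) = (y^2 - 1)/(y*(y^2 - 11*y + 24))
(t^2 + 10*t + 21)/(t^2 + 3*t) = (t + 7)/t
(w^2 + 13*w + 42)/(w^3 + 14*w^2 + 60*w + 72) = (w + 7)/(w^2 + 8*w + 12)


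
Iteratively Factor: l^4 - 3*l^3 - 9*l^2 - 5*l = (l)*(l^3 - 3*l^2 - 9*l - 5) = l*(l - 5)*(l^2 + 2*l + 1) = l*(l - 5)*(l + 1)*(l + 1)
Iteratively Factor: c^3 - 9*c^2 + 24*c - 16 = (c - 4)*(c^2 - 5*c + 4) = (c - 4)^2*(c - 1)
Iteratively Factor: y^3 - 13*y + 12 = (y + 4)*(y^2 - 4*y + 3) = (y - 3)*(y + 4)*(y - 1)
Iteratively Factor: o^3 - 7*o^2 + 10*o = (o - 2)*(o^2 - 5*o) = o*(o - 2)*(o - 5)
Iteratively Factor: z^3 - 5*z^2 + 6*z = (z - 3)*(z^2 - 2*z) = (z - 3)*(z - 2)*(z)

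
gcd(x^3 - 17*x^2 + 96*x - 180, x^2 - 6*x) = x - 6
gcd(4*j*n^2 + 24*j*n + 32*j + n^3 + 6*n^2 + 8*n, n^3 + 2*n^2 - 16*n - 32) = n^2 + 6*n + 8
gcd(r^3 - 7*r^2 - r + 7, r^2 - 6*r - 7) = r^2 - 6*r - 7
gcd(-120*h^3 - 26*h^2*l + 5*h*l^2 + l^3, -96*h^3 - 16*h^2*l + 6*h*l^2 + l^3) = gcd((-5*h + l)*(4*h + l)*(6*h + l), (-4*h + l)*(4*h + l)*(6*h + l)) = 24*h^2 + 10*h*l + l^2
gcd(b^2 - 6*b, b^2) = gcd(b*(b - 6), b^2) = b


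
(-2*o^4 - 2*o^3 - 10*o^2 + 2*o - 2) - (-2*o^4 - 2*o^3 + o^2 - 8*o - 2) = -11*o^2 + 10*o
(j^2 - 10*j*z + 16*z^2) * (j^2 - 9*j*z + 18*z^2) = j^4 - 19*j^3*z + 124*j^2*z^2 - 324*j*z^3 + 288*z^4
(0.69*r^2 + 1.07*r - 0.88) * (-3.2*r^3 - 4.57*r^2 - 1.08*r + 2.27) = -2.208*r^5 - 6.5773*r^4 - 2.8191*r^3 + 4.4323*r^2 + 3.3793*r - 1.9976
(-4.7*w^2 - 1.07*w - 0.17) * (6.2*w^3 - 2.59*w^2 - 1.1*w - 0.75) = -29.14*w^5 + 5.539*w^4 + 6.8873*w^3 + 5.1423*w^2 + 0.9895*w + 0.1275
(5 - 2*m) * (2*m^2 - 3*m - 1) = -4*m^3 + 16*m^2 - 13*m - 5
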